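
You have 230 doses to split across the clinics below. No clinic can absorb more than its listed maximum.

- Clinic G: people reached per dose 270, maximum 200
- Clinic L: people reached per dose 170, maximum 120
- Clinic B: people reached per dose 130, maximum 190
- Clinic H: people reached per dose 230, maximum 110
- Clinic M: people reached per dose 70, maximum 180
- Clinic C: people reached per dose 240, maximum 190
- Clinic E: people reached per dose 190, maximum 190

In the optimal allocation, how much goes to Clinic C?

Rank by people reached per dose: Clinic G 270 > Clinic C 240 > Clinic H 230 > Clinic E 190 > Clinic L 170 > Clinic B 130 > Clinic M 70.
Clinic G: +200 to 200 (cap) — 30 left.
Clinic C: +30 (room for 190) → 30. Pool exhausted.

30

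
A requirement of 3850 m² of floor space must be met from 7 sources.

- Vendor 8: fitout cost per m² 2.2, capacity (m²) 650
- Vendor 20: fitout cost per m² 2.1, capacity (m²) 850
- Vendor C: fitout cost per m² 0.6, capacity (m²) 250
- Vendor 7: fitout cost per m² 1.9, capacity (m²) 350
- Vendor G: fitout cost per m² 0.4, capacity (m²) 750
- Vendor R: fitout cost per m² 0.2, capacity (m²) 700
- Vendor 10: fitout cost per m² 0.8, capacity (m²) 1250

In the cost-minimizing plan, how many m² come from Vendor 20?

550

Fill from the cheapest source first.
Vendor R at 0.2: take all 700 m² → 3150 still needed.
Vendor G (0.4): use full 750 → 2400 m² to go.
Vendor C at 0.6: take all 250 m² → 2150 still needed.
Take 1250 from Vendor 10 at 0.8 → need 900 more.
Take 350 from Vendor 7 at 1.9 → need 550 more.
Vendor 20 (2.1): take the remaining 550 → done.
Vendor 8: unused.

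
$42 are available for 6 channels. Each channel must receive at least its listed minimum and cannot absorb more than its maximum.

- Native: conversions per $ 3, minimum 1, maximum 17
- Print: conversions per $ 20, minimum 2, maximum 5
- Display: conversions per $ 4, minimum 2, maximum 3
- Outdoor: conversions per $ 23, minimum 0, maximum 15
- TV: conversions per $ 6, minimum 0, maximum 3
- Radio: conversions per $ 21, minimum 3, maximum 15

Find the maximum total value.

793

Meeting every minimum uses 1+2+2+0+0+3 = 8 $, leaving 34.
Highest conversions per $ first: Outdoor 23 > Radio 21 > Print 20 > TV 6 > Display 4 > Native 3.
Outdoor: +15 to 15 (cap) → 19 left.
Radio takes 12 more to reach its cap of 15 → 7 left.
Give Print 3 more to hit its cap of 5 → 4 left.
TV: +3 to 3 (cap) → 1 left.
Display: +1 to 3 (cap) → 0 left.
Total = 3×1 + 20×5 + 4×3 + 23×15 + 6×3 + 21×15 = 793.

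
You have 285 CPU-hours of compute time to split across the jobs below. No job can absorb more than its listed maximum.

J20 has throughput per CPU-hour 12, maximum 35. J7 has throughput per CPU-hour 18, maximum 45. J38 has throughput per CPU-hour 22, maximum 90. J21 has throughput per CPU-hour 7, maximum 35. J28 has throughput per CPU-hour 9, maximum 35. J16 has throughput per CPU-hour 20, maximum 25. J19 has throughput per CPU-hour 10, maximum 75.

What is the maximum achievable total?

4595

Highest throughput per CPU-hour first: J38 22 > J16 20 > J7 18 > J20 12 > J19 10 > J28 9 > J21 7.
J38: +90 to 90 (cap) → 195 left.
Give J16 25 to hit its cap of 25 → 170 left.
Give J7 45 to hit its cap of 45 → 125 left.
Give J20 35 to hit its cap of 35 → 90 left.
Give J19 75 to hit its cap of 75 → 15 left.
J28 has room for 35 but only 15 remain, so it gets 15.
Total = 12×35 + 18×45 + 22×90 + 9×15 + 20×25 + 10×75 = 4595.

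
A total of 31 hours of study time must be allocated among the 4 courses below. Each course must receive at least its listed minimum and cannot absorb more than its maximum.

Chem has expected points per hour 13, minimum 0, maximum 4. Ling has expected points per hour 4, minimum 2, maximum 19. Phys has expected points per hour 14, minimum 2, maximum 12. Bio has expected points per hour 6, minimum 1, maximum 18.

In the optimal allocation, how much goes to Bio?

13

Meeting every minimum uses 0+2+2+1 = 5 hours, leaving 26.
Rank by expected points per hour: Phys 14 > Chem 13 > Bio 6 > Ling 4.
Phys: +10 to 12 (cap) ; 16 left.
Chem: +4 to 4 (cap) ; 12 left.
Only 12 left; Bio takes them to reach 13.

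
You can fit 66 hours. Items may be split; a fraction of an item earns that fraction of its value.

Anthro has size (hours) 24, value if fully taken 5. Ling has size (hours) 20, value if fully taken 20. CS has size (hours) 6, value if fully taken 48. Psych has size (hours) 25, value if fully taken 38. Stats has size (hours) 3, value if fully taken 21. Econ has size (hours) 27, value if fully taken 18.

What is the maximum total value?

135

Sort by value density: CS 48/6≈8, Stats 21/3≈7, Psych 38/25≈1.52, Ling 20/20≈1, Econ 18/27≈0.667, Anthro 5/24≈0.208.
All 6 hours of CS fit (value 48) → 60 remain.
Stats: take in full, 3 hours for value 21 → 57 left.
Take all of Psych (25 hours, value 38) → 32 hours left.
Take all of Ling (20 hours, value 20) → 12 hours left.
12 hours left: a 12/27 share of Econ gives 18×12/27 = 8.
Total value = 135.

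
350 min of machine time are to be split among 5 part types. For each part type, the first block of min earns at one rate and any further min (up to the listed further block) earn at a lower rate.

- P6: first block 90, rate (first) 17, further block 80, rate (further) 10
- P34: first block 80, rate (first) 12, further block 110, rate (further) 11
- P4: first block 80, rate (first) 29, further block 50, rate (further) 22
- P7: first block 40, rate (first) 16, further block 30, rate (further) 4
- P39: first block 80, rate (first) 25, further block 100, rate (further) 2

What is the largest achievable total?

Order all 10 blocks by rate: P4/first 29 > P39/first 25 > P4/second 22 > P6/first 17 > P7/first 16 > P34/first 12 > P34/second 11 > P6/second 10 > P7/second 4 > P39/second 2.
P4 first at 29: fill all 80 ; 270 left.
P39/first (25): +80 ; 190 left.
P4 second at 22: fill all 50 ; 140 left.
P6/first (17): +90 ; 50 left.
P7/first (16): +40 ; 10 left.
P34 first at 12: only 10 left, fill 10.
Total = 29×80 + 25×80 + 22×50 + 17×90 + 16×40 + 12×10 = 7710.

7710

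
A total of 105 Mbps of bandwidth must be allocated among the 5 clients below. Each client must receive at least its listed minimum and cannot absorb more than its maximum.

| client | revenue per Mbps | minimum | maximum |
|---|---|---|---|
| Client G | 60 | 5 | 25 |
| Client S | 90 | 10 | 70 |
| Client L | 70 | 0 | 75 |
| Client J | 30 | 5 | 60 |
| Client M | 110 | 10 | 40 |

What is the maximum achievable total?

9800

Meeting every minimum uses 5+10+0+5+10 = 30 Mbps, leaving 75.
Order the clients by revenue per Mbps: Client M 110 > Client S 90 > Client L 70 > Client G 60 > Client J 30.
Client M takes 30 more to reach its cap of 40 ; 45 left.
Client S: +45 (room for 60) → 55. Pool exhausted.
Total = 60×5 + 90×55 + 30×5 + 110×40 = 9800.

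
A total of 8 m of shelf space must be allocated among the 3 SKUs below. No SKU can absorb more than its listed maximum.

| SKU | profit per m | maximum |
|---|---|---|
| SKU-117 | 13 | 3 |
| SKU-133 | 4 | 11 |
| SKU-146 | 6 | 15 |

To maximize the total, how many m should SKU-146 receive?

5

Order the SKUs by profit per m: SKU-117 13 > SKU-146 6 > SKU-133 4.
SKU-117 takes 3 to reach its cap of 3 — 5 left.
Only 5 left; SKU-146 takes them to reach 5.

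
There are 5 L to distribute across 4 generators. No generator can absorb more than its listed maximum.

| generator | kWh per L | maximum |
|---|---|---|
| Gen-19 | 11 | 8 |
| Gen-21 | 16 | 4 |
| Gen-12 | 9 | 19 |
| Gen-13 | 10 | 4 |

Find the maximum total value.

75

Highest kWh per L first: Gen-21 16 > Gen-19 11 > Gen-13 10 > Gen-12 9.
Give Gen-21 4 to hit its cap of 4 → 1 left.
Only 1 left; Gen-19 takes them to reach 1.
Total = 11×1 + 16×4 = 75.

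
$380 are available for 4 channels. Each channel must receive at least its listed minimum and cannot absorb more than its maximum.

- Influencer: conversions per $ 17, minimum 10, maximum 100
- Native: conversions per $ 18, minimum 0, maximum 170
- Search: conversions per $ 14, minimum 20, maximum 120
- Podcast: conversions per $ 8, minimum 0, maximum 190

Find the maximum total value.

6300

Meeting every minimum uses 10+0+20+0 = 30 $, leaving 350.
Order the channels by conversions per $: Native 18 > Influencer 17 > Search 14 > Podcast 8.
Give Native 170 more to hit its cap of 170 → 180 left.
Influencer: +90 to 100 (cap) → 90 left.
Search: +90 (room for 100) → 110. Pool exhausted.
Total = 17×100 + 18×170 + 14×110 = 6300.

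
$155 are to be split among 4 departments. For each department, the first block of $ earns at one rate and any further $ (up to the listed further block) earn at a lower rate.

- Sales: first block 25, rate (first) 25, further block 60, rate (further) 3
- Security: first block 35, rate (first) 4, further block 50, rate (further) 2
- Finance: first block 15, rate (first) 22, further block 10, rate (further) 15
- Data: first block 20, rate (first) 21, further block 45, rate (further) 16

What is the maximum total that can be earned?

Rank every tier by rate: Sales/first 25 > Finance/first 22 > Data/first 21 > Data/second 16 > Finance/second 15 > Security/first 4 > Sales/second 3 > Security/second 2.
Fill Sales first block (25 at 25) ; 130 left.
Finance first at 22: fill all 15 ; 115 left.
Data first at 21: fill all 20 ; 95 left.
Data/second (16): +45 ; 50 left.
Finance second at 15: fill all 10 ; 40 left.
Fill Security first block (35 at 4) ; 5 left.
Sales/second: +5 of 60 at 3; pool empty.
Total = 25×25 + 22×15 + 21×20 + 16×45 + 15×10 + 4×35 + 3×5 = 2400.

2400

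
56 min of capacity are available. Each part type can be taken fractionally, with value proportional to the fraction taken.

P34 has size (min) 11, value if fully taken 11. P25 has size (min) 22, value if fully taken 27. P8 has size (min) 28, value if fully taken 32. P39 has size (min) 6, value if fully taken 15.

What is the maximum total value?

Rank by value-to-size ratio: P39 15/6≈2.5, P25 27/22≈1.23, P8 32/28≈1.14, P34 11/11≈1.
All 6 min of P39 fit (value 15) → 50 remain.
P25: take in full, 22 min for value 27 → 28 left.
Take all of P8 (28 min, value 32) → 0 min left.
Total value = 74.

74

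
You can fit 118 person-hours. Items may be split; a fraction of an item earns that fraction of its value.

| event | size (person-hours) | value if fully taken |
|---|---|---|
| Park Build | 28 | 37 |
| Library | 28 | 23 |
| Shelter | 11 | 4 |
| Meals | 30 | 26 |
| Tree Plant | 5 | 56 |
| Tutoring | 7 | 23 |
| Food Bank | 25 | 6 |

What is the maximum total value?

171.16

Best value per unit of size first: Tree Plant 56/5≈11.2, Tutoring 23/7≈3.29, Park Build 37/28≈1.32, Meals 26/30≈0.867, Library 23/28≈0.821, Shelter 4/11≈0.364, Food Bank 6/25≈0.24.
All 5 person-hours of Tree Plant fit (value 56) → 113 remain.
All 7 person-hours of Tutoring fit (value 23) → 106 remain.
All 28 person-hours of Park Build fit (value 37) → 78 remain.
Take all of Meals (30 person-hours, value 26) → 48 person-hours left.
Library: take in full, 28 person-hours for value 23 → 20 left.
All 11 person-hours of Shelter fit (value 4) → 9 remain.
Only 9 person-hours remain; take 9/25 of Food Bank for value 6×9/25 = 2.16.
Total value = 171.16.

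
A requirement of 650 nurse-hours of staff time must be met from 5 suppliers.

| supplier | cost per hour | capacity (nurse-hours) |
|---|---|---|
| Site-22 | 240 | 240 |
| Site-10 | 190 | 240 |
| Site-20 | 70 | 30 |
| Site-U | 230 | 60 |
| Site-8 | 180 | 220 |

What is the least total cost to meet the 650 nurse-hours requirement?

Use suppliers in increasing cost order.
Take 30 from Site-20 at 70 ; need 620 more.
Take 220 from Site-8 at 180 ; need 400 more.
Take 240 from Site-10 at 190 ; need 160 more.
Site-U at 230: take all 60 nurse-hours ; 100 still needed.
Site-22 (240): take the remaining 100 ; done.
Cost = 30×70 + 220×180 + 240×190 + 60×230 + 100×240 = 125100.

125100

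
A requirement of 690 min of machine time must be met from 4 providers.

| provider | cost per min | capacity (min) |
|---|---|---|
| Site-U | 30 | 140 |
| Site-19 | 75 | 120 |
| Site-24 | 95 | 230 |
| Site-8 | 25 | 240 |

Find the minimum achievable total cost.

Use providers in increasing cost order.
Take 240 from Site-8 at 25 ; need 450 more.
Site-U (30): use full 140 ; 310 min to go.
Site-19 at 75: take all 120 min ; 190 still needed.
Site-24 (95): take the remaining 190 ; done.
Cost = 240×25 + 140×30 + 120×75 + 190×95 = 37250.

37250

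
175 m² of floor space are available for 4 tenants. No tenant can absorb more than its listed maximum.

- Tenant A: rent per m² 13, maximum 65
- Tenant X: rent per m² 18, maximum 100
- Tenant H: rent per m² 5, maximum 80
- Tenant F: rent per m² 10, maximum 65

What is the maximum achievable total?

2745

Rank by rent per m²: Tenant X 18 > Tenant A 13 > Tenant F 10 > Tenant H 5.
Tenant X takes 100 to reach its cap of 100 → 75 left.
Tenant A: +65 to 65 (cap) → 10 left.
Tenant F has room for 65 but only 10 remain, so it gets 10.
Total = 13×65 + 18×100 + 10×10 = 2745.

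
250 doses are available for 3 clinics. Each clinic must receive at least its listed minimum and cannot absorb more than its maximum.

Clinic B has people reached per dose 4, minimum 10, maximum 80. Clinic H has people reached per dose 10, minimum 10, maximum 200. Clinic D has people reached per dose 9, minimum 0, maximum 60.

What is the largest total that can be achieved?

2400

Meeting every minimum uses 10+10+0 = 20 doses, leaving 230.
Order the clinics by people reached per dose: Clinic H 10 > Clinic D 9 > Clinic B 4.
Give Clinic H 190 more to hit its cap of 200 ; 40 left.
Clinic D: +40 (room for 60) → 40. Pool exhausted.
Total = 4×10 + 10×200 + 9×40 = 2400.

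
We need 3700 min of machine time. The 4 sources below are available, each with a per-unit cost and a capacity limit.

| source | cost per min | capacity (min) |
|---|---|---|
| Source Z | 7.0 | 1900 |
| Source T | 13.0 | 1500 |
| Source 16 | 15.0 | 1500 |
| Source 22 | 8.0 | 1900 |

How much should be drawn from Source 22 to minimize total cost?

1800

Use sources in increasing cost order.
Source Z (7.0): use full 1900 → 1800 min to go.
Take 1800 from Source 22 at 8.0 to finish.
Source T, Source 16: unused.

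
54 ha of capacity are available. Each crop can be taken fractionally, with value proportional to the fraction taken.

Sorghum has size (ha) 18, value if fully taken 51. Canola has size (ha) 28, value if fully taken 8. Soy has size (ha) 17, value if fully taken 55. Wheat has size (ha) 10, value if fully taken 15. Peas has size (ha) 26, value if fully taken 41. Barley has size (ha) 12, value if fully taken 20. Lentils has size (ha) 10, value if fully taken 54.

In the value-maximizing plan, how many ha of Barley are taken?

9

Rank by value-to-size ratio: Lentils 54/10≈5.4, Soy 55/17≈3.24, Sorghum 51/18≈2.83, Barley 20/12≈1.67, Peas 41/26≈1.58, Wheat 15/10≈1.5, Canola 8/28≈0.286.
Lentils: take in full, 10 ha for value 54 → 44 left.
Take all of Soy (17 ha, value 55) → 27 ha left.
Take all of Sorghum (18 ha, value 51) → 9 ha left.
Only 9 ha remain; take 9/12 of Barley for value 20×9/12 = 15.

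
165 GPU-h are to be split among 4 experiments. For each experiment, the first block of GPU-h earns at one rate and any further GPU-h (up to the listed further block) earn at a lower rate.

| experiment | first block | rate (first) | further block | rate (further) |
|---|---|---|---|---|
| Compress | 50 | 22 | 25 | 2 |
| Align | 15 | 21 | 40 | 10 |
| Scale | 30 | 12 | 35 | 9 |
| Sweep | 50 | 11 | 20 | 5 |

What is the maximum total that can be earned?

Rank every tier by rate: Compress/T1 22 > Align/T1 21 > Scale/T1 12 > Sweep/T1 11 > Align/T2 10 > Scale/T2 9 > Sweep/T2 5 > Compress/T2 2.
Compress/T1 (22): +50 — 115 left.
Align T1 at 21: fill all 15 — 100 left.
Fill Scale T1 block (30 at 12) — 70 left.
Sweep T1 at 11: fill all 50 — 20 left.
Align/T2: +20 of 40 at 10; pool empty.
Total = 22×50 + 21×15 + 12×30 + 11×50 + 10×20 = 2525.

2525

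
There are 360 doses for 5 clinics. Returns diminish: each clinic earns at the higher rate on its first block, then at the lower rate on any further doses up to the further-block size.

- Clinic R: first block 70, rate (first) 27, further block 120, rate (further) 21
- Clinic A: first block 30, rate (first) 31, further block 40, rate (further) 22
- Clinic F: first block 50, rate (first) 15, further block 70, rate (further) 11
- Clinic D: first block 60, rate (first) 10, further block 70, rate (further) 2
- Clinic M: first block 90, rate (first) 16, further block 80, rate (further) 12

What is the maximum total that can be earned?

7810

Order all 10 blocks by rate: Clinic A/tier1 31 > Clinic R/tier1 27 > Clinic A/tier2 22 > Clinic R/tier2 21 > Clinic M/tier1 16 > Clinic F/tier1 15 > Clinic M/tier2 12 > Clinic F/tier2 11 > Clinic D/tier1 10 > Clinic D/tier2 2.
Clinic A tier1 at 31: fill all 30 ; 330 left.
Fill Clinic R tier1 block (70 at 27) ; 260 left.
Clinic A/tier2 (22): +40 ; 220 left.
Fill Clinic R tier2 block (120 at 21) ; 100 left.
Fill Clinic M tier1 block (90 at 16) ; 10 left.
Clinic F tier1 at 15: only 10 left, fill 10.
Total = 31×30 + 27×70 + 22×40 + 21×120 + 16×90 + 15×10 = 7810.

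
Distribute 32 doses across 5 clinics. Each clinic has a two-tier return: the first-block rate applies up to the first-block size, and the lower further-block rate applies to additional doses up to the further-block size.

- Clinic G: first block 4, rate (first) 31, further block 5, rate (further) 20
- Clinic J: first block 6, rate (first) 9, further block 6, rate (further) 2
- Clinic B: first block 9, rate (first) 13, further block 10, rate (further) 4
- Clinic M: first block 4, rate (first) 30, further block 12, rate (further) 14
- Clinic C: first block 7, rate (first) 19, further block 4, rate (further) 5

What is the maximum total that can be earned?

645

Rank every tier by rate: Clinic G/tier1 31 > Clinic M/tier1 30 > Clinic G/tier2 20 > Clinic C/tier1 19 > Clinic M/tier2 14 > Clinic B/tier1 13 > Clinic J/tier1 9 > Clinic C/tier2 5 > Clinic B/tier2 4 > Clinic J/tier2 2.
Clinic G/tier1 (31): +4 — 28 left.
Fill Clinic M tier1 block (4 at 30) — 24 left.
Fill Clinic G tier2 block (5 at 20) — 19 left.
Clinic C tier1 at 19: fill all 7 — 12 left.
Fill Clinic M tier2 block (12 at 14) — 0 left.
Total = 31×4 + 30×4 + 20×5 + 19×7 + 14×12 = 645.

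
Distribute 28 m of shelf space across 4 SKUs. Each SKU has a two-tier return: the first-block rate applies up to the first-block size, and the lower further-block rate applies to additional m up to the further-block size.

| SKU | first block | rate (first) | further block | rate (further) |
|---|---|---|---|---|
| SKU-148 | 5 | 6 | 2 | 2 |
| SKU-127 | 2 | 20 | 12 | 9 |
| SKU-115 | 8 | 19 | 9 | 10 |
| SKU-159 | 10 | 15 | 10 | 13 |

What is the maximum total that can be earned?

446

Rank every tier by rate: SKU-127/first 20 > SKU-115/first 19 > SKU-159/first 15 > SKU-159/second 13 > SKU-115/second 10 > SKU-127/second 9 > SKU-148/first 6 > SKU-148/second 2.
SKU-127 first at 20: fill all 2 ; 26 left.
Fill SKU-115 first block (8 at 19) ; 18 left.
SKU-159 first at 15: fill all 10 ; 8 left.
8 remain; put them into SKU-159 second at 13.
Total = 20×2 + 19×8 + 15×10 + 13×8 = 446.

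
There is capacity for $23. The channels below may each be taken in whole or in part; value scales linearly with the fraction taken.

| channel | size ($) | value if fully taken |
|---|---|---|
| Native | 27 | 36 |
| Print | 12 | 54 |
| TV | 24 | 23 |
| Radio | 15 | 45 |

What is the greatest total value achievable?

87

Best value per unit of size first: Print 54/12≈4.5, Radio 45/15≈3, Native 36/27≈1.33, TV 23/24≈0.958.
Print: take in full, 12 $ for value 54 — 11 left.
11 $ left: a 11/15 share of Radio gives 45×11/15 = 33.
Total value = 87.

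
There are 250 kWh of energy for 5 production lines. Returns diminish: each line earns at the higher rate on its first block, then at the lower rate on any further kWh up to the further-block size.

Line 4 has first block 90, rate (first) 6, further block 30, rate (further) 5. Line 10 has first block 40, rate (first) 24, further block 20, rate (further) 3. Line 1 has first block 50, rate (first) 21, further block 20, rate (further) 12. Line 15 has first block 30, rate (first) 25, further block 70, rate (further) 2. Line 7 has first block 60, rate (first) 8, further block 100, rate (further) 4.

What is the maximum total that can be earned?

3780

Order all 10 blocks by rate: Line 15/first 25 > Line 10/first 24 > Line 1/first 21 > Line 1/second 12 > Line 7/first 8 > Line 4/first 6 > Line 4/second 5 > Line 7/second 4 > Line 10/second 3 > Line 15/second 2.
Line 15/first (25): +30 — 220 left.
Line 10 first at 24: fill all 40 — 180 left.
Line 1/first (21): +50 — 130 left.
Line 1 second at 12: fill all 20 — 110 left.
Line 7 first at 8: fill all 60 — 50 left.
Line 4 first at 6: only 50 left, fill 50.
Total = 25×30 + 24×40 + 21×50 + 12×20 + 8×60 + 6×50 = 3780.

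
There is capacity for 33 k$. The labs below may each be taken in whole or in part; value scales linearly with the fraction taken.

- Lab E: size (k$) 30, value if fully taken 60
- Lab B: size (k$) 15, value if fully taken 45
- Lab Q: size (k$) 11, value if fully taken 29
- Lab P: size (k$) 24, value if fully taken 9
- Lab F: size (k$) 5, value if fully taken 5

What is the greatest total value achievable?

88

Rank by value-to-size ratio: Lab B 45/15≈3, Lab Q 29/11≈2.64, Lab E 60/30≈2, Lab F 5/5≈1, Lab P 9/24≈0.375.
Take all of Lab B (15 k$, value 45) → 18 k$ left.
All 11 k$ of Lab Q fit (value 29) → 7 remain.
7 k$ left: a 7/30 share of Lab E gives 60×7/30 = 14.
Total value = 88.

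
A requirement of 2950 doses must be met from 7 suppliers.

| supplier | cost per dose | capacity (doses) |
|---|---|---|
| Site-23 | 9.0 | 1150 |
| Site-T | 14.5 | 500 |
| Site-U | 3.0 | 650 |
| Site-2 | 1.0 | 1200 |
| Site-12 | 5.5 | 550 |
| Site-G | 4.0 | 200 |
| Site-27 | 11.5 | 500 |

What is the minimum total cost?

10125

Fill from the cheapest supplier first.
Site-2 at 1.0: take all 1200 doses → 1750 still needed.
Take 650 from Site-U at 3.0 → need 1100 more.
Take 200 from Site-G at 4.0 → need 900 more.
Take 550 from Site-12 at 5.5 → need 350 more.
Site-23 (9.0): take the remaining 350 → done.
Site-27, Site-T: unused.
Cost = 1200×1.0 + 650×3.0 + 200×4.0 + 550×5.5 + 350×9.0 = 10125.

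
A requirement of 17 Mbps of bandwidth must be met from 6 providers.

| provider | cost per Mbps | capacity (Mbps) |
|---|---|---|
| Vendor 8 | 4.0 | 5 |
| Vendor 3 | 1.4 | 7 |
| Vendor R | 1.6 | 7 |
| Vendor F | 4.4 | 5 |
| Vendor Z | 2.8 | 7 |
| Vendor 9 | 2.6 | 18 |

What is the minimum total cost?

28.8

Fill from the cheapest provider first.
Vendor 3 (1.4): use full 7 → 10 Mbps to go.
Vendor R at 1.6: take all 7 Mbps → 3 still needed.
Vendor 9 at 2.6: take 3 of its 18 → requirement met.
Vendor Z, Vendor 8, Vendor F: unused.
Cost = 7×1.4 + 7×1.6 + 3×2.6 = 28.8.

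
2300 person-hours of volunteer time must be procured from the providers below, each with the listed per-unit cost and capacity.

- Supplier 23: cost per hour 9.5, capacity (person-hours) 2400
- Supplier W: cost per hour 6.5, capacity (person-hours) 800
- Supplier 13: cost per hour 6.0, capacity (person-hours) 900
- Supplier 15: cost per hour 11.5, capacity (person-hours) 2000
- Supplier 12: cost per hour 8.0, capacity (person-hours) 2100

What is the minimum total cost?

Cheapest first:
Supplier 13 at 6.0: take all 900 person-hours ; 1400 still needed.
Take 800 from Supplier W at 6.5 ; need 600 more.
Take 600 from Supplier 12 at 8.0 to finish.
Supplier 23, Supplier 15: unused.
Cost = 900×6.0 + 800×6.5 + 600×8.0 = 15400.

15400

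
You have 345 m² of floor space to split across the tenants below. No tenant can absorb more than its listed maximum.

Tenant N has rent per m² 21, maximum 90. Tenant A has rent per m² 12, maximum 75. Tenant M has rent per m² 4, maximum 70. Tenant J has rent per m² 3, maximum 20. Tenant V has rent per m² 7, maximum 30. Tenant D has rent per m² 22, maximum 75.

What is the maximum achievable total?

4945

Highest rent per m² first: Tenant D 22 > Tenant N 21 > Tenant A 12 > Tenant V 7 > Tenant M 4 > Tenant J 3.
Give Tenant D 75 to hit its cap of 75 ; 270 left.
Give Tenant N 90 to hit its cap of 90 ; 180 left.
Give Tenant A 75 to hit its cap of 75 ; 105 left.
Tenant V takes 30 to reach its cap of 30 ; 75 left.
Tenant M takes 70 to reach its cap of 70 ; 5 left.
Only 5 left; Tenant J takes them to reach 5.
Total = 21×90 + 12×75 + 4×70 + 3×5 + 7×30 + 22×75 = 4945.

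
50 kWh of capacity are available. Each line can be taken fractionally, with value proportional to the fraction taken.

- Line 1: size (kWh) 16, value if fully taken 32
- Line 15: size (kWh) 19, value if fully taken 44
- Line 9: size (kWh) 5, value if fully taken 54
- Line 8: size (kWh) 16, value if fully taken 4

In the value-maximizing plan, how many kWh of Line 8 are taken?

10

Sort by value density: Line 9 54/5≈10.8, Line 15 44/19≈2.32, Line 1 32/16≈2, Line 8 4/16≈0.25.
Take all of Line 9 (5 kWh, value 54) — 45 kWh left.
Line 15: take in full, 19 kWh for value 44 — 26 left.
Line 1: take in full, 16 kWh for value 32 — 10 left.
Fill the last 10 kWh with part of Line 8: 10/16 of it earns 2.5.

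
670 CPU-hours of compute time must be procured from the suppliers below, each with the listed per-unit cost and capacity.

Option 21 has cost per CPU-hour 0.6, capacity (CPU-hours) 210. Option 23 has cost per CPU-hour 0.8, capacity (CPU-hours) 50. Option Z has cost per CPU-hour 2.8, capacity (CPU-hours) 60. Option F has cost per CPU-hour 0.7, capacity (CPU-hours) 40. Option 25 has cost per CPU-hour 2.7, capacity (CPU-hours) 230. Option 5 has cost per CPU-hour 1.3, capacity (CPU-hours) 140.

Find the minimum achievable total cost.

Use suppliers in increasing cost order.
Option 21 at 0.6: take all 210 CPU-hours → 460 still needed.
Option F (0.7): use full 40 → 420 CPU-hours to go.
Option 23 (0.8): use full 50 → 370 CPU-hours to go.
Option 5 at 1.3: take all 140 CPU-hours → 230 still needed.
Option 25 at 2.7: take all 230 CPU-hours → 0 still needed.
Option Z: unused.
Cost = 210×0.6 + 40×0.7 + 50×0.8 + 140×1.3 + 230×2.7 = 997.

997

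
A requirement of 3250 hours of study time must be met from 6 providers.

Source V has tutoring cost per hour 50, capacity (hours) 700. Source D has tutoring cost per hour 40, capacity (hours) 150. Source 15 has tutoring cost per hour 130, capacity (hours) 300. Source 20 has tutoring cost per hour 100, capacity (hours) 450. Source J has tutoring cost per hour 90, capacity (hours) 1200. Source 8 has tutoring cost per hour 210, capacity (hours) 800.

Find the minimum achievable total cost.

327500

Fill from the cheapest provider first.
Source D (40): use full 150 ; 3100 hours to go.
Source V at 50: take all 700 hours ; 2400 still needed.
Source J at 90: take all 1200 hours ; 1200 still needed.
Source 20 (100): use full 450 ; 750 hours to go.
Take 300 from Source 15 at 130 ; need 450 more.
Source 8 at 210: take 450 of its 800 ; requirement met.
Cost = 150×40 + 700×50 + 1200×90 + 450×100 + 300×130 + 450×210 = 327500.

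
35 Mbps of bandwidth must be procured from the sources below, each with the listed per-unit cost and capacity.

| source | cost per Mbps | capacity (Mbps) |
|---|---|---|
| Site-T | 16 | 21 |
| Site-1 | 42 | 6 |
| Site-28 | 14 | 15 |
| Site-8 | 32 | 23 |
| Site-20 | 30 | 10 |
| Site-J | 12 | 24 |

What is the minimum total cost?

Use sources in increasing cost order.
Site-J at 12: take all 24 Mbps — 11 still needed.
Take 11 from Site-28 at 14 to finish.
Site-T, Site-20, Site-8, Site-1: unused.
Cost = 24×12 + 11×14 = 442.

442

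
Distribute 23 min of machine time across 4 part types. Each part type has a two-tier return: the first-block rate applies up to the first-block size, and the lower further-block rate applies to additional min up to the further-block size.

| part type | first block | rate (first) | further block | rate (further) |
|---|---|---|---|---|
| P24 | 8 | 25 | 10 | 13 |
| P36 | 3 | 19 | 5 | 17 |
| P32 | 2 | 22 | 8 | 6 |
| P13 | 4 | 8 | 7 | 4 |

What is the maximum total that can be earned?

451

Order all 8 blocks by rate: P24/first 25 > P32/first 22 > P36/first 19 > P36/second 17 > P24/second 13 > P13/first 8 > P32/second 6 > P13/second 4.
P24 first at 25: fill all 8 ; 15 left.
P32/first (22): +2 ; 13 left.
P36/first (19): +3 ; 10 left.
P36 second at 17: fill all 5 ; 5 left.
5 remain; put them into P24 second at 13.
Total = 25×8 + 22×2 + 19×3 + 17×5 + 13×5 = 451.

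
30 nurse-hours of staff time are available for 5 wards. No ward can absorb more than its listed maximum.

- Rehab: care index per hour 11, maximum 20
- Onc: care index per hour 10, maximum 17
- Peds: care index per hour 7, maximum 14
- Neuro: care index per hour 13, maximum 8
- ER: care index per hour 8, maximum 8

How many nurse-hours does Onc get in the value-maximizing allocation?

Rank by care index per hour: Neuro 13 > Rehab 11 > Onc 10 > ER 8 > Peds 7.
Give Neuro 8 to hit its cap of 8 ; 22 left.
Rehab: +20 to 20 (cap) ; 2 left.
Onc has room for 17 but only 2 remain, so it gets 2.

2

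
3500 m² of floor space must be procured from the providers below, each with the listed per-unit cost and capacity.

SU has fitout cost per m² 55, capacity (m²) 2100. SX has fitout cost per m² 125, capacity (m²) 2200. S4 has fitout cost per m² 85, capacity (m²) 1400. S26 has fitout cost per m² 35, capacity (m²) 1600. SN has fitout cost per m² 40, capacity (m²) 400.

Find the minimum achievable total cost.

Fill from the cheapest provider first.
S26 at 35: take all 1600 m² → 1900 still needed.
Take 400 from SN at 40 → need 1500 more.
SU at 55: take 1500 of its 2100 → requirement met.
S4, SX: unused.
Cost = 1600×35 + 400×40 + 1500×55 = 154500.

154500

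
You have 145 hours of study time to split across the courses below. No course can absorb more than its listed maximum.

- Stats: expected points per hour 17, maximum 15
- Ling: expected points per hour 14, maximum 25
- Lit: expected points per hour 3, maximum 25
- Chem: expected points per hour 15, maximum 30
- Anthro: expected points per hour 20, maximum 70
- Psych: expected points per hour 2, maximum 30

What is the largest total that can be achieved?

2470

Rank by expected points per hour: Anthro 20 > Stats 17 > Chem 15 > Ling 14 > Lit 3 > Psych 2.
Anthro: +70 to 70 (cap) — 75 left.
Give Stats 15 to hit its cap of 15 — 60 left.
Chem: +30 to 30 (cap) — 30 left.
Ling takes 25 to reach its cap of 25 — 5 left.
Only 5 left; Lit takes them to reach 5.
Total = 17×15 + 14×25 + 3×5 + 15×30 + 20×70 = 2470.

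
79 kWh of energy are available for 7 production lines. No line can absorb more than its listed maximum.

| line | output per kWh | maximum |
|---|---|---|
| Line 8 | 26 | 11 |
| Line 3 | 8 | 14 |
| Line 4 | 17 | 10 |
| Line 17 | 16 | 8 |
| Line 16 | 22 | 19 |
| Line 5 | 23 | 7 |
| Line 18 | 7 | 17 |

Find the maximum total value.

1345

Rank by output per kWh: Line 8 26 > Line 5 23 > Line 16 22 > Line 4 17 > Line 17 16 > Line 3 8 > Line 18 7.
Give Line 8 11 to hit its cap of 11 — 68 left.
Give Line 5 7 to hit its cap of 7 — 61 left.
Line 16: +19 to 19 (cap) — 42 left.
Give Line 4 10 to hit its cap of 10 — 32 left.
Give Line 17 8 to hit its cap of 8 — 24 left.
Line 3: +14 to 14 (cap) — 10 left.
Only 10 left; Line 18 takes them to reach 10.
Total = 26×11 + 8×14 + 17×10 + 16×8 + 22×19 + 23×7 + 7×10 = 1345.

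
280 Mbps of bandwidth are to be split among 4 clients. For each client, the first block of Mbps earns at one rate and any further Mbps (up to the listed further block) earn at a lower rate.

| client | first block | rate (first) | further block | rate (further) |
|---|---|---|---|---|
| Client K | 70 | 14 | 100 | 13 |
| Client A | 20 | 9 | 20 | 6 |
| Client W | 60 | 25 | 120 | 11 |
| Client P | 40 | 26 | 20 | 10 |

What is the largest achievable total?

4930

Rank every tier by rate: Client P/first 26 > Client W/first 25 > Client K/first 14 > Client K/second 13 > Client W/second 11 > Client P/second 10 > Client A/first 9 > Client A/second 6.
Fill Client P first block (40 at 26) → 240 left.
Client W/first (25): +60 → 180 left.
Client K/first (14): +70 → 110 left.
Fill Client K second block (100 at 13) → 10 left.
Client W second at 11: only 10 left, fill 10.
Total = 26×40 + 25×60 + 14×70 + 13×100 + 11×10 = 4930.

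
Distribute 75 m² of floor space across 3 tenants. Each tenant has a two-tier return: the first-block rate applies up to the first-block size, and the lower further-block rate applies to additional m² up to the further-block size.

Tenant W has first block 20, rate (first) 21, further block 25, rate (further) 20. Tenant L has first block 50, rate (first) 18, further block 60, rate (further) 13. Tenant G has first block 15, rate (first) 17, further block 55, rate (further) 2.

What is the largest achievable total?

Order all 6 blocks by rate: Tenant W/first 21 > Tenant W/second 20 > Tenant L/first 18 > Tenant G/first 17 > Tenant L/second 13 > Tenant G/second 2.
Tenant W first at 21: fill all 20 — 55 left.
Tenant W/second (20): +25 — 30 left.
Tenant L first at 18: only 30 left, fill 30.
Total = 21×20 + 20×25 + 18×30 = 1460.

1460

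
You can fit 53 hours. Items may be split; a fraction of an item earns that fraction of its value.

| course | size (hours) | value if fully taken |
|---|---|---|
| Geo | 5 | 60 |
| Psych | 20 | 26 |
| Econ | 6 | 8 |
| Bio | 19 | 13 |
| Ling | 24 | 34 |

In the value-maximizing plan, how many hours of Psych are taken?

18

Rank by value-to-size ratio: Geo 60/5≈12, Ling 34/24≈1.42, Econ 8/6≈1.33, Psych 26/20≈1.3, Bio 13/19≈0.684.
Geo: take in full, 5 hours for value 60 → 48 left.
Ling: take in full, 24 hours for value 34 → 24 left.
Take all of Econ (6 hours, value 8) → 18 hours left.
18 hours left: a 18/20 share of Psych gives 26×18/20 = 23.4.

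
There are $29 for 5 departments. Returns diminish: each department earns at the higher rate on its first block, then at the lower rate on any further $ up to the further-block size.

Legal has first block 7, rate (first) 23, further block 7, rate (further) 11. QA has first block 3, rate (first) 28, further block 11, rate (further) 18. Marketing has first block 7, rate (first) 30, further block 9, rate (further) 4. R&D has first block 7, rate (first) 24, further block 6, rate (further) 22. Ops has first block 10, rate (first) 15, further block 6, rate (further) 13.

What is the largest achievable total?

Order all 10 blocks by rate: Marketing/tier1 30 > QA/tier1 28 > R&D/tier1 24 > Legal/tier1 23 > R&D/tier2 22 > QA/tier2 18 > Ops/tier1 15 > Ops/tier2 13 > Legal/tier2 11 > Marketing/tier2 4.
Fill Marketing tier1 block (7 at 30) → 22 left.
Fill QA tier1 block (3 at 28) → 19 left.
R&D/tier1 (24): +7 → 12 left.
Fill Legal tier1 block (7 at 23) → 5 left.
5 remain; put them into R&D tier2 at 22.
Total = 30×7 + 28×3 + 24×7 + 23×7 + 22×5 = 733.

733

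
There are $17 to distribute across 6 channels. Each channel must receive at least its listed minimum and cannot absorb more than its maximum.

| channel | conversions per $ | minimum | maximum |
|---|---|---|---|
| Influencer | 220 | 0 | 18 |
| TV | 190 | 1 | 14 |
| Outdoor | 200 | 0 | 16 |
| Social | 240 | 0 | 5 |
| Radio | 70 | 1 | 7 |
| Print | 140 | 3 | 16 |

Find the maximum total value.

3420

Meeting every minimum uses 0+1+0+0+1+3 = 5 $, leaving 12.
Rank by conversions per $: Social 240 > Influencer 220 > Outdoor 200 > TV 190 > Print 140 > Radio 70.
Social: +5 to 5 (cap) → 7 left.
Influencer has room for 18 more but only 7 remain, so it gets 7.
Total = 220×7 + 190×1 + 240×5 + 70×1 + 140×3 = 3420.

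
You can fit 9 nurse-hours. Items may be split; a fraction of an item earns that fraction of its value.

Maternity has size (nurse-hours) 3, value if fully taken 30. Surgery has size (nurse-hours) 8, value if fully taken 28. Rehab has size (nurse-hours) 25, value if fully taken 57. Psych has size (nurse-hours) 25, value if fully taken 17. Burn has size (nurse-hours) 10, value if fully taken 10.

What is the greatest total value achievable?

Rank by value-to-size ratio: Maternity 30/3≈10, Surgery 28/8≈3.5, Rehab 57/25≈2.28, Burn 10/10≈1, Psych 17/25≈0.68.
All 3 nurse-hours of Maternity fit (value 30) ; 6 remain.
Fill the last 6 nurse-hours with part of Surgery: 6/8 of it earns 21.
Total value = 51.

51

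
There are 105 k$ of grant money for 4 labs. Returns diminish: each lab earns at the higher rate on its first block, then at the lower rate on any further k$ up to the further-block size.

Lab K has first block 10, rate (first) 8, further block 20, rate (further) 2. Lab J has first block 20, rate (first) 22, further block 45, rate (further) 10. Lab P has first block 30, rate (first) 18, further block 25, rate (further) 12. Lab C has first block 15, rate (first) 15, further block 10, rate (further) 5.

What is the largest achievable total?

1655

Rank every tier by rate: Lab J/tier1 22 > Lab P/tier1 18 > Lab C/tier1 15 > Lab P/tier2 12 > Lab J/tier2 10 > Lab K/tier1 8 > Lab C/tier2 5 > Lab K/tier2 2.
Lab J tier1 at 22: fill all 20 — 85 left.
Fill Lab P tier1 block (30 at 18) — 55 left.
Fill Lab C tier1 block (15 at 15) — 40 left.
Fill Lab P tier2 block (25 at 12) — 15 left.
Lab J tier2 at 10: only 15 left, fill 15.
Total = 22×20 + 18×30 + 15×15 + 12×25 + 10×15 = 1655.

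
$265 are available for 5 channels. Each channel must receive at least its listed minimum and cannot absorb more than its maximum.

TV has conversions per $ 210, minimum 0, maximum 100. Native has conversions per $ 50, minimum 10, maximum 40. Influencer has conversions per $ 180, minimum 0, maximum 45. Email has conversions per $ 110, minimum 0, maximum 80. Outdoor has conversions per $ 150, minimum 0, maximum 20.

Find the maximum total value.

Meeting every minimum uses 0+10+0+0+0 = 10 $, leaving 255.
Rank by conversions per $: TV 210 > Influencer 180 > Outdoor 150 > Email 110 > Native 50.
TV takes 100 more to reach its cap of 100 → 155 left.
Influencer: +45 to 45 (cap) → 110 left.
Give Outdoor 20 more to hit its cap of 20 → 90 left.
Email takes 80 more to reach its cap of 80 → 10 left.
Only 10 left; Native takes them to reach 20.
Total = 210×100 + 50×20 + 180×45 + 110×80 + 150×20 = 41900.

41900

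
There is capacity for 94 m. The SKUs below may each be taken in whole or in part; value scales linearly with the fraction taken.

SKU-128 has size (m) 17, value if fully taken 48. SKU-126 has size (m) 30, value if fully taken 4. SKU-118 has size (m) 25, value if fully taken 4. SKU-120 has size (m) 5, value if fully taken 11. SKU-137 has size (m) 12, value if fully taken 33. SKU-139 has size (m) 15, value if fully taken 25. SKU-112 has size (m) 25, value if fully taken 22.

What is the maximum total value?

142.2

Sort by value density: SKU-128 48/17≈2.82, SKU-137 33/12≈2.75, SKU-120 11/5≈2.2, SKU-139 25/15≈1.67, SKU-112 22/25≈0.88, SKU-118 4/25≈0.16, SKU-126 4/30≈0.133.
All 17 m of SKU-128 fit (value 48) ; 77 remain.
SKU-137: take in full, 12 m for value 33 ; 65 left.
Take all of SKU-120 (5 m, value 11) ; 60 m left.
Take all of SKU-139 (15 m, value 25) ; 45 m left.
Take all of SKU-112 (25 m, value 22) ; 20 m left.
Only 20 m remain; take 20/25 of SKU-118 for value 4×20/25 = 3.2.
Total value = 142.2.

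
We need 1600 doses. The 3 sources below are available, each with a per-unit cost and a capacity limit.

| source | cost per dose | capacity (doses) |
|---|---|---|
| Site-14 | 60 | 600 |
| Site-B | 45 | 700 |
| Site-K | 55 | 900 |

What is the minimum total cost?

Cheapest first:
Site-B (45): use full 700 — 900 doses to go.
Take 900 from Site-K at 55 — need 0 more.
Site-14: unused.
Cost = 700×45 + 900×55 = 81000.

81000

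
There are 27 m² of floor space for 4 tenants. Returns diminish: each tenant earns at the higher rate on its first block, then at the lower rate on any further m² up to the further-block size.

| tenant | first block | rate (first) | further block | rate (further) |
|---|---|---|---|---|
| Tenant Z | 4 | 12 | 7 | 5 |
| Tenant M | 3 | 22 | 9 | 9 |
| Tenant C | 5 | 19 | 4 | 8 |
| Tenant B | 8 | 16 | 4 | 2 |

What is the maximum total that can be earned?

Order all 8 blocks by rate: Tenant M/first 22 > Tenant C/first 19 > Tenant B/first 16 > Tenant Z/first 12 > Tenant M/second 9 > Tenant C/second 8 > Tenant Z/second 5 > Tenant B/second 2.
Tenant M/first (22): +3 — 24 left.
Fill Tenant C first block (5 at 19) — 19 left.
Tenant B/first (16): +8 — 11 left.
Tenant Z first at 12: fill all 4 — 7 left.
Tenant M second at 9: only 7 left, fill 7.
Total = 22×3 + 19×5 + 16×8 + 12×4 + 9×7 = 400.

400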